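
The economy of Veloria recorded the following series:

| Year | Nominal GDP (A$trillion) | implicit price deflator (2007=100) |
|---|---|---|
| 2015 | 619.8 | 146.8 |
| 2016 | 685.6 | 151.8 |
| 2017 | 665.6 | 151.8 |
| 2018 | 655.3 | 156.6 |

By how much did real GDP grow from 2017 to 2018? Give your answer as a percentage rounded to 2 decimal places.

Real GDP 2017 = 665.6/1.518 = 438.47.
Real GDP 2018 = 655.3/1.566 = 418.45.
Change = 418.45/438.47 − 1 = -0.0457.

-4.57%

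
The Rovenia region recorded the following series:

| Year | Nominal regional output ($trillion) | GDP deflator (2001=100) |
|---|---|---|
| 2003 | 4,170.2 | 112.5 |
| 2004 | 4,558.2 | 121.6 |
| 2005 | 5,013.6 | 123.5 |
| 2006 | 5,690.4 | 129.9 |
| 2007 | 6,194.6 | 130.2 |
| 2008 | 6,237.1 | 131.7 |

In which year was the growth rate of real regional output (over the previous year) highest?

2007

2004: real = 4558.2/1.216 = 3748.52; growth vs 2003 (3706.84) = 1.12%.
2005: real = 5013.6/1.235 = 4059.60; growth vs 2004 (3748.52) = 8.30%.
2006: real = 5690.4/1.299 = 4380.60; growth vs 2005 (4059.60) = 7.91%.
2007: real = 6194.6/1.302 = 4757.76; growth vs 2006 (4380.60) = 8.61%.
2008: real = 6237.1/1.317 = 4735.84; growth vs 2007 (4757.76) = -0.46%.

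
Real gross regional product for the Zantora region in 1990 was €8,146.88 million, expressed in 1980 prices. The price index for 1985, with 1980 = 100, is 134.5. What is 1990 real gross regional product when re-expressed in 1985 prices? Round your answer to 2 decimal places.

Real gross regional product in 1985 prices = Real gross regional product in 1980 prices × (P_1985/P_1980) = 8146.88 × 1.345 = 10957.55.

€10,957.55 million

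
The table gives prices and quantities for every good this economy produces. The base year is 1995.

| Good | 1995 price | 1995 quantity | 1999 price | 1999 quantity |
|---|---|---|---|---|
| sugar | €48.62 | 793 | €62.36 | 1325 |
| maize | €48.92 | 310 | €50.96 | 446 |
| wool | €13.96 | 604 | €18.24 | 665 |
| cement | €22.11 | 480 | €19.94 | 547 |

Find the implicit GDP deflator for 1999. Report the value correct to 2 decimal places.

Nominal GDP 1999 = 62.36·1325 + 50.96·446 + 18.24·665 + 19.94·547 = 128391.94.
Real GDP 1999 (at 1995 prices) = 48.62·1325 + 48.92·446 + 13.96·665 + 22.11·547 = 107617.39.
Deflator = Nominal/Real × 100 = 128391.94/107617.39 × 100 = 119.304.

119.30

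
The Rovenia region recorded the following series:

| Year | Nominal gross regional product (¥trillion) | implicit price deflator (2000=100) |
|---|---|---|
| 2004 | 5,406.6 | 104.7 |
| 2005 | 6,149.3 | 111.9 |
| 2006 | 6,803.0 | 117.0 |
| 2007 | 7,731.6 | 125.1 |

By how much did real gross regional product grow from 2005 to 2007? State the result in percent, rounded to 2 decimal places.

12.46%

Real gross regional product 2005 = 6149.3/1.119 = 5495.35.
Real gross regional product 2007 = 7731.6/1.251 = 6180.34.
Change = 6180.34/5495.35 − 1 = 0.1246.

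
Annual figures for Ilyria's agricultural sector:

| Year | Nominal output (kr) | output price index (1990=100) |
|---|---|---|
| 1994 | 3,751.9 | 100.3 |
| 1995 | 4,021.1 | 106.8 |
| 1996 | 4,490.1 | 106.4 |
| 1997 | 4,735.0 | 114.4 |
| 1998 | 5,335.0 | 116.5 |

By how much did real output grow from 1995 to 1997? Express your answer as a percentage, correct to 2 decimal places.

9.93%

Real output 1995 = 4021.1/1.068 = 3765.07.
Real output 1997 = 4735.0/1.144 = 4138.99.
Change = 4138.99/3765.07 − 1 = 0.0993.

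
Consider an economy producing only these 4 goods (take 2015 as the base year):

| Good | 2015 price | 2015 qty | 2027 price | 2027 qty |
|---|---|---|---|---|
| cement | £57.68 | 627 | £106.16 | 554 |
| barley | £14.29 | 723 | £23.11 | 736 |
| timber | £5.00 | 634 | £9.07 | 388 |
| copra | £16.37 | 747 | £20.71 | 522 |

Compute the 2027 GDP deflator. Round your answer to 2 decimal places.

170.23

Nominal GDP 2027 = 106.16·554 + 23.11·736 + 9.07·388 + 20.71·522 = 90151.38.
Real GDP 2027 (at 2015 prices) = 57.68·554 + 14.29·736 + 5.00·388 + 16.37·522 = 52957.30.
Deflator = Nominal/Real × 100 = 90151.38/52957.30 × 100 = 170.234.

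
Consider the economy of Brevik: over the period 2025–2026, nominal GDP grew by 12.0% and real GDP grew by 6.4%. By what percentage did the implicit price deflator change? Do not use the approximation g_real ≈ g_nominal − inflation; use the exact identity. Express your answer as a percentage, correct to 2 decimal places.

5.26%

(1 + g_nom) = (1 + g_real)(1 + π), so π = 1.1200 / 1.0640 − 1 = 0.05263.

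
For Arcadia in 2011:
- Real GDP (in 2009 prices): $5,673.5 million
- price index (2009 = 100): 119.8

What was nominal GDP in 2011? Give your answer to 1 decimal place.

$6,796.9 million

Nominal GDP = Real × (price index/100) = 5673.5 × 1.198 = 6796.85.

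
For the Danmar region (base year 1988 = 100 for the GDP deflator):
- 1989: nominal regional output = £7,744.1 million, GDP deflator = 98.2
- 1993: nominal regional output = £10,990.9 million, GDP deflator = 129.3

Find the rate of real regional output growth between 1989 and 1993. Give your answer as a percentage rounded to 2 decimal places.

7.79%

Deflate each year: 1989 → 7744.1/0.982 = 7886.05; 1993 → 10990.9/1.293 = 8500.31.
So real regional output changed by 8500.31/7886.05 − 1 = 0.0779, i.e. 7.79%.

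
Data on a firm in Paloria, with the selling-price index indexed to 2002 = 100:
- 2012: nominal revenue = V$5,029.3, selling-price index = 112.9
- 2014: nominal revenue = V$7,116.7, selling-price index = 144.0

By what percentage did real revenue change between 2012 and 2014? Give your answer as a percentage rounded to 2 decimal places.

10.94%

Deflate each year: 2012 → 5029.3/1.129 = 4454.65; 2014 → 7116.7/1.440 = 4942.15.
So real revenue changed by 4942.15/4454.65 − 1 = 0.1094, i.e. 10.94%.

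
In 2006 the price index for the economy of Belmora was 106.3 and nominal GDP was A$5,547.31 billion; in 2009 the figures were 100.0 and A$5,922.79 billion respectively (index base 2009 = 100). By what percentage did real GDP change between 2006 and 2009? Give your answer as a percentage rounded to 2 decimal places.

13.50%

Deflate each year: 2006 → 5547.31/1.063 = 5218.54; 2009 → 5922.79/1.000 = 5922.79.
So real GDP changed by 5922.79/5218.54 − 1 = 0.1350, i.e. 13.50%.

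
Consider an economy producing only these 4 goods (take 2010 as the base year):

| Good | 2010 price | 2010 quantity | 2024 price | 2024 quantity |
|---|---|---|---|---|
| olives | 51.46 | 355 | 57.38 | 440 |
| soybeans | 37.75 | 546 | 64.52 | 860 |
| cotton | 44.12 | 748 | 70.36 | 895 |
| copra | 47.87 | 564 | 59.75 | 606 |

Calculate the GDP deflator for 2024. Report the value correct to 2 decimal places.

145.56

Nominal GDP 2024 = 57.38·440 + 64.52·860 + 70.36·895 + 59.75·606 = 179915.10.
Real GDP 2024 (at 2010 prices) = 51.46·440 + 37.75·860 + 44.12·895 + 47.87·606 = 123604.02.
Deflator = Nominal/Real × 100 = 179915.10/123604.02 × 100 = 145.558.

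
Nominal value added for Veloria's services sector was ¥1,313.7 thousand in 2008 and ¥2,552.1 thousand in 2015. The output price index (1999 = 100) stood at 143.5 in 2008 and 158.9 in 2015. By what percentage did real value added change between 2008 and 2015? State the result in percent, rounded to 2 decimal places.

Real value added 2008 = 1313.7 / 1.435 = 915.47.
Real value added 2015 = 2552.1 / 1.589 = 1606.10.
Real growth = 1606.10 / 915.47 − 1 = 0.7544.

75.44%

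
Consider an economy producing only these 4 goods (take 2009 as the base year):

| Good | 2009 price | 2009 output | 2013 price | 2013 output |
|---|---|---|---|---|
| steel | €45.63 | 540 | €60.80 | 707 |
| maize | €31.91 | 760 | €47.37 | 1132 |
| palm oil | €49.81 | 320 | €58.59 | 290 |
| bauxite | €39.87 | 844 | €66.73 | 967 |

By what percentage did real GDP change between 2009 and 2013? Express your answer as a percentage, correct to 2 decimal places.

Real GDP 2009 = Nominal GDP 2009 = 45.63·540 + 31.91·760 + 49.81·320 + 39.87·844 = 98481.28.
Real GDP 2013 (at 2009 prices) = 45.63·707 + 31.91·1132 + 49.81·290 + 39.87·967 = 121381.72.
Real growth = 121381.72/98481.28 − 1 = 0.2325.

23.25%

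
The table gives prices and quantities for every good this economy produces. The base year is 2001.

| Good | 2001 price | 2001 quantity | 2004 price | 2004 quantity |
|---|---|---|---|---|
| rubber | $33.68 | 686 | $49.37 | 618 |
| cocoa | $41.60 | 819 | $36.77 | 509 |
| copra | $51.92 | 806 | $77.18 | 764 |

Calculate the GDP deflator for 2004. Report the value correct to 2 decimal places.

Nominal GDP 2004 = 49.37·618 + 36.77·509 + 77.18·764 = 108192.11.
Real GDP 2004 (at 2001 prices) = 33.68·618 + 41.60·509 + 51.92·764 = 81655.52.
Deflator = Nominal/Real × 100 = 108192.11/81655.52 × 100 = 132.498.

132.50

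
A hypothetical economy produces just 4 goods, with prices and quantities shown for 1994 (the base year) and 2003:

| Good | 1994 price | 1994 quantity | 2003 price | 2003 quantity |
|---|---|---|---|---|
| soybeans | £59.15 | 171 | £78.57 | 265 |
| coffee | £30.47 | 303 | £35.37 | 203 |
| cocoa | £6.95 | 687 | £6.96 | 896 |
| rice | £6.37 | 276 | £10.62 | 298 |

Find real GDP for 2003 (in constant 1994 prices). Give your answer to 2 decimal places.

Real GDP 2003 = Σ (p_1994 × q_2003) = 59.15·265 + 30.47·203 + 6.95·896 + 6.37·298 = 29985.62.

£29985.62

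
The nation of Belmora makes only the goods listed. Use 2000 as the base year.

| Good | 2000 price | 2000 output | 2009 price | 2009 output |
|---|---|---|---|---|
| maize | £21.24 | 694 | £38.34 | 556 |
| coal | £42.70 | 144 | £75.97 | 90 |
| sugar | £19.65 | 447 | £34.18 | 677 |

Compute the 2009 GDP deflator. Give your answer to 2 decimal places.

Nominal GDP 2009 = 38.34·556 + 75.97·90 + 34.18·677 = 51294.20.
Real GDP 2009 (at 2000 prices) = 21.24·556 + 42.70·90 + 19.65·677 = 28955.49.
Deflator = Nominal/Real × 100 = 51294.20/28955.49 × 100 = 177.148.

177.15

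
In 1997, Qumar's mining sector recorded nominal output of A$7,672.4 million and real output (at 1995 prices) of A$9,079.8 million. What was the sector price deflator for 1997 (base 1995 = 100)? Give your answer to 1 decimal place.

84.5

sector price deflator = (Nominal / Real) × 100 = 7672.4 / 9079.8 × 100 = 84.50.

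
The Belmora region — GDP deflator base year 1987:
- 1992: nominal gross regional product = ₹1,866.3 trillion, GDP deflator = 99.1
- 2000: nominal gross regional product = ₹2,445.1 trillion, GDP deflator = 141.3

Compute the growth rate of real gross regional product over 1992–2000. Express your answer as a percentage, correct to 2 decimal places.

Real gross regional product 1992 = 1866.3 / 0.991 = 1883.25.
Real gross regional product 2000 = 2445.1 / 1.413 = 1730.43.
Real growth = 1730.43 / 1883.25 − 1 = -0.0811.

-8.11%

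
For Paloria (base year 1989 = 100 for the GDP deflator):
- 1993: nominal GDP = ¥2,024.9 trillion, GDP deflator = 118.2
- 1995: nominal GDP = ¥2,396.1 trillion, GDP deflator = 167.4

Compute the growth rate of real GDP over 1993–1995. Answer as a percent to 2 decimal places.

Real GDP 1993 = 2024.9 / 1.182 = 1713.11.
Real GDP 1995 = 2396.1 / 1.674 = 1431.36.
Real growth = 1431.36 / 1713.11 − 1 = -0.1645.

-16.45%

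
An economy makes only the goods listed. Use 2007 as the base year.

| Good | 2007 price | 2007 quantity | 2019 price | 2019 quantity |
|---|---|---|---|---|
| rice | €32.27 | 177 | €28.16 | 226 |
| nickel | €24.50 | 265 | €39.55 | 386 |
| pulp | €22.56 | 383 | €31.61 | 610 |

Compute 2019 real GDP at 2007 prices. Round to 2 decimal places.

€30511.62

Real GDP 2019 = Σ (p_2007 × q_2019) = 32.27·226 + 24.50·386 + 22.56·610 = 30511.62.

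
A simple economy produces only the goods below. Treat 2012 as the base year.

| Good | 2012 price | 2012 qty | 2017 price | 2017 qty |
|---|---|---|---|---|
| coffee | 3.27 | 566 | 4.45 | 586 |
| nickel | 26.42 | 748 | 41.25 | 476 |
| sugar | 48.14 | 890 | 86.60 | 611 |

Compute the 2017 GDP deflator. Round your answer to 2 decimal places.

171.17

Nominal GDP 2017 = 4.45·586 + 41.25·476 + 86.60·611 = 75155.30.
Real GDP 2017 (at 2012 prices) = 3.27·586 + 26.42·476 + 48.14·611 = 43905.68.
Deflator = Nominal/Real × 100 = 75155.30/43905.68 × 100 = 171.174.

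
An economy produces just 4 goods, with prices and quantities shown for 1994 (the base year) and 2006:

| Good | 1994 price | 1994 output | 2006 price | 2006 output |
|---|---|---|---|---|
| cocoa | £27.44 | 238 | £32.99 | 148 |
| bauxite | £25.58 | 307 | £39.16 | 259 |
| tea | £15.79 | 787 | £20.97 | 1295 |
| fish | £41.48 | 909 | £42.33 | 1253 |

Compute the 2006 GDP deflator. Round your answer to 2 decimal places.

114.57

Nominal GDP 2006 = 32.99·148 + 39.16·259 + 20.97·1295 + 42.33·1253 = 95220.60.
Real GDP 2006 (at 1994 prices) = 27.44·148 + 25.58·259 + 15.79·1295 + 41.48·1253 = 83108.83.
Deflator = Nominal/Real × 100 = 95220.60/83108.83 × 100 = 114.573.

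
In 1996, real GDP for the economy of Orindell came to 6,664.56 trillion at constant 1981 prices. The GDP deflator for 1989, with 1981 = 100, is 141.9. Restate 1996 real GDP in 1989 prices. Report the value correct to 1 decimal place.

Real GDP in 1989 prices = Real GDP in 1981 prices × (P_1989/P_1981) = 6664.56 × 1.419 = 9457.01.

9,457.0 trillion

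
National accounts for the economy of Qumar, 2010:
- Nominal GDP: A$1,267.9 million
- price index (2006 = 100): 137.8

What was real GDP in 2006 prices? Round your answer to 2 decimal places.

Real GDP = Nominal / (price index/100) = 1267.9 / 1.378 = 920.10.

A$920.10 million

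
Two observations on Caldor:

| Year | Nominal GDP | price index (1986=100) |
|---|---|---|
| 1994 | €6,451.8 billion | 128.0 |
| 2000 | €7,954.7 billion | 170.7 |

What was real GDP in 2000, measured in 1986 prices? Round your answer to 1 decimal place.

€4,660.0 billion

Real GDP = Nominal / (price index/100) = 7954.7 / 1.707 = 4660.05.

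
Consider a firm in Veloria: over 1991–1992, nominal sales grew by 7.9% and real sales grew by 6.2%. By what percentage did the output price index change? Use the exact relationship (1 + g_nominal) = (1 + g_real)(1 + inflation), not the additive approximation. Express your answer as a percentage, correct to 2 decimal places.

(1 + g_nom) = (1 + g_real)(1 + π), so π = 1.0790 / 1.0620 − 1 = 0.01601.

1.60%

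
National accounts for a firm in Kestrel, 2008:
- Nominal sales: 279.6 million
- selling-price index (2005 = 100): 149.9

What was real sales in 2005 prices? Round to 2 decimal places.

186.52 million

Real sales = Nominal / (selling-price index/100) = 279.6 / 1.499 = 186.52.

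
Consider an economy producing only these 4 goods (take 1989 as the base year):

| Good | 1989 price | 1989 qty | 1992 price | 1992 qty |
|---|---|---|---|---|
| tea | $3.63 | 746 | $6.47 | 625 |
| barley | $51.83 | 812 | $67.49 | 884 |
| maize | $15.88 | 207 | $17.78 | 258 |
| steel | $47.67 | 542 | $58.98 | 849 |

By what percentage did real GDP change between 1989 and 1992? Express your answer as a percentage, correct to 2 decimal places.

Real GDP 1989 = Nominal GDP 1989 = 3.63·746 + 51.83·812 + 15.88·207 + 47.67·542 = 73918.24.
Real GDP 1992 (at 1989 prices) = 3.63·625 + 51.83·884 + 15.88·258 + 47.67·849 = 92655.34.
Real growth = 92655.34/73918.24 − 1 = 0.2535.

25.35%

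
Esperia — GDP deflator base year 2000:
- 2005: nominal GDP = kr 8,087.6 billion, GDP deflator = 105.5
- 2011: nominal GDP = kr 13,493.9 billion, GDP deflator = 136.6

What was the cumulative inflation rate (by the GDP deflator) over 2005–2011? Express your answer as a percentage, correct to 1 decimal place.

29.5%

Price-level change = 136.6 / 105.5 − 1 = 0.2948.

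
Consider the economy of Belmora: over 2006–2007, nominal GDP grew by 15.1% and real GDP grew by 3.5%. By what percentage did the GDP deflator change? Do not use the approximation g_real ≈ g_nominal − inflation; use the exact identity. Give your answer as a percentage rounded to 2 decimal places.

(1 + g_nom) = (1 + g_real)(1 + π), so π = 1.1510 / 1.0350 − 1 = 0.11208.

11.21%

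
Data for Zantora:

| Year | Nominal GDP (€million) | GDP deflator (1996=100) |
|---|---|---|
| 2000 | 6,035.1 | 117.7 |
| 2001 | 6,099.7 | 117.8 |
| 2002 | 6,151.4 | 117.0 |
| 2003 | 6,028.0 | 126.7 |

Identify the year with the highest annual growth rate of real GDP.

2001: real = 6099.7/1.178 = 5178.01; growth vs 2000 (5127.53) = 0.98%.
2002: real = 6151.4/1.170 = 5257.61; growth vs 2001 (5178.01) = 1.54%.
2003: real = 6028.0/1.267 = 4757.70; growth vs 2002 (5257.61) = -9.51%.

2002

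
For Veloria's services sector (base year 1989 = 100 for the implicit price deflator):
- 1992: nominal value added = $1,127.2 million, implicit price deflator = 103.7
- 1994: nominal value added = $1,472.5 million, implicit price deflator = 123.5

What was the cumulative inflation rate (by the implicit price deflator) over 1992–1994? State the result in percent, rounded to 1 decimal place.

Price-level change = 123.5 / 103.7 − 1 = 0.1909.

19.1%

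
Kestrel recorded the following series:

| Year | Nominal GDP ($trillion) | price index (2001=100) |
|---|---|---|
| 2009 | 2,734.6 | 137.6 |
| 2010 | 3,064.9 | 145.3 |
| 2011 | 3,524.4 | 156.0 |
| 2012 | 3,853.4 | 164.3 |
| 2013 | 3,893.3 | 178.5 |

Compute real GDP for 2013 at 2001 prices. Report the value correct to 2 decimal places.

$2,181.12 trillion

Real GDP 2013 = 3893.3 / 1.785 = 2181.12.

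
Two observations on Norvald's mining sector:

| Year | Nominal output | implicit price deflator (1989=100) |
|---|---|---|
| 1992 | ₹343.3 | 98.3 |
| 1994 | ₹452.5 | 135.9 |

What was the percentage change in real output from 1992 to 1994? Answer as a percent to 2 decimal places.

-4.66%

Deflate each year: 1992 → 343.3/0.983 = 349.24; 1994 → 452.5/1.359 = 332.97.
So real output changed by 332.97/349.24 − 1 = -0.0466, i.e. -4.66%.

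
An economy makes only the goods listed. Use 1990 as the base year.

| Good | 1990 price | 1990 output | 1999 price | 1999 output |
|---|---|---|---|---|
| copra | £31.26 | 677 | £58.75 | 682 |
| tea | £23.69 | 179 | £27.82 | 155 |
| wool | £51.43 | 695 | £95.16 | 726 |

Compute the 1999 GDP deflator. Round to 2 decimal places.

182.04

Nominal GDP 1999 = 58.75·682 + 27.82·155 + 95.16·726 = 113465.76.
Real GDP 1999 (at 1990 prices) = 31.26·682 + 23.69·155 + 51.43·726 = 62329.45.
Deflator = Nominal/Real × 100 = 113465.76/62329.45 × 100 = 182.042.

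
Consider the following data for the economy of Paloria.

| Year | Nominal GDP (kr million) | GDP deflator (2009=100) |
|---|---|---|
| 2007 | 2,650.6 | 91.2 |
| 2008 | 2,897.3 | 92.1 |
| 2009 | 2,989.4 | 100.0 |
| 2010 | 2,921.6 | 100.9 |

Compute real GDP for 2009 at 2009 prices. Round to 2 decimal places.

Real GDP 2009 = 2989.4 / 1.000 = 2989.40.

kr 2,989.40 million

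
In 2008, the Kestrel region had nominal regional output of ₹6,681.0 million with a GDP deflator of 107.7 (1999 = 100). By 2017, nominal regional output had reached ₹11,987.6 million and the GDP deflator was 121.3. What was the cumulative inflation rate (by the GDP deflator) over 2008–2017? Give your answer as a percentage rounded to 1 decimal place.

12.6%

Price-level change = 121.3 / 107.7 − 1 = 0.1263.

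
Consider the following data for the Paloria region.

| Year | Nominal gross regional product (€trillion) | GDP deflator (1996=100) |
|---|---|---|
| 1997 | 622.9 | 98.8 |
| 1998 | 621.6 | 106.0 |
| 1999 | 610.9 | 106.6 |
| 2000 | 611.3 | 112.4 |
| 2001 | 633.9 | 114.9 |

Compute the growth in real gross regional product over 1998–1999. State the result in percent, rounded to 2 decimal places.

Real gross regional product 1998 = 621.6/1.060 = 586.42.
Real gross regional product 1999 = 610.9/1.066 = 573.08.
Change = 573.08/586.42 − 1 = -0.0227.

-2.27%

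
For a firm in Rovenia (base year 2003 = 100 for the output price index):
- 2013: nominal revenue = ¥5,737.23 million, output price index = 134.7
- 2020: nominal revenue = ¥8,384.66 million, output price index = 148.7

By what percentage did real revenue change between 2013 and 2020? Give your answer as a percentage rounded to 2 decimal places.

Deflate each year: 2013 → 5737.23/1.347 = 4259.27; 2020 → 8384.66/1.487 = 5638.64.
So real revenue changed by 5638.64/4259.27 − 1 = 0.3239, i.e. 32.39%.

32.39%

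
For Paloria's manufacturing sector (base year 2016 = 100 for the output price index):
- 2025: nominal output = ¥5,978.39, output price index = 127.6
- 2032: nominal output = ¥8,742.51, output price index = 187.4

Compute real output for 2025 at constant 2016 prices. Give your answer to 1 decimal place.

¥4,685.3

Real output = Nominal / (output price index/100) = 5978.39 / 1.276 = 4685.26.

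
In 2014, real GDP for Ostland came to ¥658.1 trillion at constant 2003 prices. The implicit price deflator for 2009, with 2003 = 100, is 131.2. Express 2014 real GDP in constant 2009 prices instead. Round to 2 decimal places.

¥863.43 trillion

Real GDP in 2009 prices = Real GDP in 2003 prices × (P_2009/P_2003) = 658.1 × 1.312 = 863.43.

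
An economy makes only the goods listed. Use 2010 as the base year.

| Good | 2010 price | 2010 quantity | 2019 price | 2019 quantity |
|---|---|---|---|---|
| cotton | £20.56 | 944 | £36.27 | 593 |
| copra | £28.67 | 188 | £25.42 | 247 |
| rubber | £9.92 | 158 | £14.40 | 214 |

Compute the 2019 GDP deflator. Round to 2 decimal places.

Nominal GDP 2019 = 36.27·593 + 25.42·247 + 14.40·214 = 30868.45.
Real GDP 2019 (at 2010 prices) = 20.56·593 + 28.67·247 + 9.92·214 = 21396.45.
Deflator = Nominal/Real × 100 = 30868.45/21396.45 × 100 = 144.269.

144.27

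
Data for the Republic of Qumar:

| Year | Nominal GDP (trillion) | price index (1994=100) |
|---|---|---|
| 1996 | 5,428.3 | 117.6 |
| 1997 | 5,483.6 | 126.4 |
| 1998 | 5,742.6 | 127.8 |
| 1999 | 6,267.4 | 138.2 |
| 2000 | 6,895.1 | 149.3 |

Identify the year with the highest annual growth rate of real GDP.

1997: real = 5483.6/1.264 = 4338.29; growth vs 1996 (4615.90) = -6.01%.
1998: real = 5742.6/1.278 = 4493.43; growth vs 1997 (4338.29) = 3.58%.
1999: real = 6267.4/1.382 = 4535.02; growth vs 1998 (4493.43) = 0.93%.
2000: real = 6895.1/1.493 = 4618.29; growth vs 1999 (4535.02) = 1.84%.

1998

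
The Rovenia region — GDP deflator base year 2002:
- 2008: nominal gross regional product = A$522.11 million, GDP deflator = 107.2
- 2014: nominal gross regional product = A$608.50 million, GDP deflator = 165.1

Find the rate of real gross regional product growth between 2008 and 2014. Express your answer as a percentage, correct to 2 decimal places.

-24.33%

Real gross regional product 2008 = 522.11 / 1.072 = 487.04.
Real gross regional product 2014 = 608.50 / 1.651 = 368.56.
Real growth = 368.56 / 487.04 − 1 = -0.2433.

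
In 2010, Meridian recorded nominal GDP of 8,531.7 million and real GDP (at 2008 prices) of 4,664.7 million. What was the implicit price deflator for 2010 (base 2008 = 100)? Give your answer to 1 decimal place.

182.9

implicit price deflator = (Nominal / Real) × 100 = 8531.7 / 4664.7 × 100 = 182.90.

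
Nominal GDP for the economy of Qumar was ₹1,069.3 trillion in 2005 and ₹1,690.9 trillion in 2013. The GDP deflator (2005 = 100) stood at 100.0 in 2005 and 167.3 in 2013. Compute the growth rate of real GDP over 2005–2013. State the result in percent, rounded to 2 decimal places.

-5.48%

Deflate each year: 2005 → 1069.3/1.000 = 1069.30; 2013 → 1690.9/1.673 = 1010.70.
So real GDP changed by 1010.70/1069.30 − 1 = -0.0548, i.e. -5.48%.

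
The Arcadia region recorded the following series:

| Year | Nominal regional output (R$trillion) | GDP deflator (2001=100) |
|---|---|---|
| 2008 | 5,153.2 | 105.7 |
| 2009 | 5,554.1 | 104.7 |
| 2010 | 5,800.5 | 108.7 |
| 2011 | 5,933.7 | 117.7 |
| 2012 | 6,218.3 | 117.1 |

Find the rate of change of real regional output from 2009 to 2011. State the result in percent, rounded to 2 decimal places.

Real regional output 2009 = 5554.1/1.047 = 5304.78.
Real regional output 2011 = 5933.7/1.177 = 5041.38.
Change = 5041.38/5304.78 − 1 = -0.0497.

-4.97%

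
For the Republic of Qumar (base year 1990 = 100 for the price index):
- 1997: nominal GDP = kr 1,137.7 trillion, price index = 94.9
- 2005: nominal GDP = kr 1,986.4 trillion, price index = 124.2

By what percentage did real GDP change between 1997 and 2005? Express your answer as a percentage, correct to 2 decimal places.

33.41%

Deflate each year: 1997 → 1137.7/0.949 = 1198.84; 2005 → 1986.4/1.242 = 1599.36.
So real GDP changed by 1599.36/1198.84 − 1 = 0.3341, i.e. 33.41%.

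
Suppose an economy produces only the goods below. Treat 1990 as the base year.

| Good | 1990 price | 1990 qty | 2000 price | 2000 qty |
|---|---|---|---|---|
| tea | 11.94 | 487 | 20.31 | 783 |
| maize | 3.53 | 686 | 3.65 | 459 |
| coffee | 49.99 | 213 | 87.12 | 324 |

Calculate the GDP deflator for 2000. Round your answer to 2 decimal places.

168.61

Nominal GDP 2000 = 20.31·783 + 3.65·459 + 87.12·324 = 45804.96.
Real GDP 2000 (at 1990 prices) = 11.94·783 + 3.53·459 + 49.99·324 = 27166.05.
Deflator = Nominal/Real × 100 = 45804.96/27166.05 × 100 = 168.611.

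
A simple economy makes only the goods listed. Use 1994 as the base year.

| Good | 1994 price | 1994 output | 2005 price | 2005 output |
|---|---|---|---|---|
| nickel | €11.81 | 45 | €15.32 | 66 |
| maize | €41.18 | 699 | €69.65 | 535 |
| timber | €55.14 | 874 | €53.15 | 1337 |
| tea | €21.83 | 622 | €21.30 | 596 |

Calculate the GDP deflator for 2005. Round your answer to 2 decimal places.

111.40

Nominal GDP 2005 = 15.32·66 + 69.65·535 + 53.15·1337 + 21.30·596 = 122030.22.
Real GDP 2005 (at 1994 prices) = 11.81·66 + 41.18·535 + 55.14·1337 + 21.83·596 = 109543.62.
Deflator = Nominal/Real × 100 = 122030.22/109543.62 × 100 = 111.399.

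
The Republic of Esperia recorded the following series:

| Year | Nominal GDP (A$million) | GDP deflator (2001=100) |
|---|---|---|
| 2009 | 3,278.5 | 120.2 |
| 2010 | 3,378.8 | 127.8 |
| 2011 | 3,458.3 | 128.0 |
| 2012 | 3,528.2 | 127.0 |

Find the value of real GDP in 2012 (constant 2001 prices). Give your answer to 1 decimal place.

Real GDP 2012 = 3528.2 / 1.270 = 2778.11.

A$2,778.1 million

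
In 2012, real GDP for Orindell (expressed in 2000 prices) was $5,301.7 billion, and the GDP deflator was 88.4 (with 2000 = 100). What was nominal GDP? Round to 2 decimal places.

$4,686.70 billion

Nominal GDP = Real × (GDP deflator/100) = 5301.7 × 0.884 = 4686.70.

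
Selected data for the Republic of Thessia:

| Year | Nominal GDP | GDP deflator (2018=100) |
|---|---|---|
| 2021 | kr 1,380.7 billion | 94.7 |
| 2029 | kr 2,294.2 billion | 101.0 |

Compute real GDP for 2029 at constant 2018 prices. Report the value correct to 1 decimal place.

kr 2,271.5 billion

Real GDP = Nominal / (GDP deflator/100) = 2294.2 / 1.010 = 2271.49.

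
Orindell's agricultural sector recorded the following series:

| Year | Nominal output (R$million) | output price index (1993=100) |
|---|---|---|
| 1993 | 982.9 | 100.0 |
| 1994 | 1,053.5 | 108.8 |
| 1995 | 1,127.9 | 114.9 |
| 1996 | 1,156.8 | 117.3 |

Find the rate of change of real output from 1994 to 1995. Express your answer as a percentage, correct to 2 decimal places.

1.38%

Real output 1994 = 1053.5/1.088 = 968.29.
Real output 1995 = 1127.9/1.149 = 981.64.
Change = 981.64/968.29 − 1 = 0.0138.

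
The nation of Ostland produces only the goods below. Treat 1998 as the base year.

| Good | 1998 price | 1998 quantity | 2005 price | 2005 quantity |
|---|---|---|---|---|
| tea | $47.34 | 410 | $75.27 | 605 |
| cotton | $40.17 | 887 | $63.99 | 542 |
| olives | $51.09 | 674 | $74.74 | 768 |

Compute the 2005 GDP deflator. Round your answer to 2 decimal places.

153.51

Nominal GDP 2005 = 75.27·605 + 63.99·542 + 74.74·768 = 137621.25.
Real GDP 2005 (at 1998 prices) = 47.34·605 + 40.17·542 + 51.09·768 = 89649.96.
Deflator = Nominal/Real × 100 = 137621.25/89649.96 × 100 = 153.510.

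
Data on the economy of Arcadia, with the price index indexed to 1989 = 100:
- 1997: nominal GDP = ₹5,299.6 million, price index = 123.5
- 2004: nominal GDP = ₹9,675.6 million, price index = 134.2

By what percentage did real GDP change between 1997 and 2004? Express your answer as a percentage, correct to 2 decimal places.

68.02%

Deflate each year: 1997 → 5299.6/1.235 = 4291.17; 2004 → 9675.6/1.342 = 7209.84.
So real GDP changed by 7209.84/4291.17 − 1 = 0.6802, i.e. 68.02%.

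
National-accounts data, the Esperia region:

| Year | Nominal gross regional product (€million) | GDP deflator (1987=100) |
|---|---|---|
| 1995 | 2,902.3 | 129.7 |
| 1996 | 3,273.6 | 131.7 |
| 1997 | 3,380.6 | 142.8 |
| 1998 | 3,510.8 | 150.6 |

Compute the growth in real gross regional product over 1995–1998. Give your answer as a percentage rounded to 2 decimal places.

4.18%

Real gross regional product 1995 = 2902.3/1.297 = 2237.70.
Real gross regional product 1998 = 3510.8/1.506 = 2331.21.
Change = 2331.21/2237.70 − 1 = 0.0418.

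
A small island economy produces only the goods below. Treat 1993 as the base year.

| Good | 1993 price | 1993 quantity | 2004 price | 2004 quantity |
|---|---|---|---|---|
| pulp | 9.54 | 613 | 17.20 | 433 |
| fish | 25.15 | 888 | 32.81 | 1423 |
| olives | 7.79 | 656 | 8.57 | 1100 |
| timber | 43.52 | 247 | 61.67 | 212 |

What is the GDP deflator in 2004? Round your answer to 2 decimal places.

Nominal GDP 2004 = 17.20·433 + 32.81·1423 + 8.57·1100 + 61.67·212 = 76637.27.
Real GDP 2004 (at 1993 prices) = 9.54·433 + 25.15·1423 + 7.79·1100 + 43.52·212 = 57714.51.
Deflator = Nominal/Real × 100 = 76637.27/57714.51 × 100 = 132.787.

132.79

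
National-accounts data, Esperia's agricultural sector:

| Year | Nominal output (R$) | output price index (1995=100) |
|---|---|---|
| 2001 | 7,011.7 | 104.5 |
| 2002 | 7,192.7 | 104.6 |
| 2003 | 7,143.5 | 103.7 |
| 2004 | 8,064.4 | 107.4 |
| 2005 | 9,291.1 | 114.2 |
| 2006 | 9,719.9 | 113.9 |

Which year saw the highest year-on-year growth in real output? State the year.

2002: real = 7192.7/1.046 = 6876.39; growth vs 2001 (6709.76) = 2.48%.
2003: real = 7143.5/1.037 = 6888.62; growth vs 2002 (6876.39) = 0.18%.
2004: real = 8064.4/1.074 = 7508.75; growth vs 2003 (6888.62) = 9.00%.
2005: real = 9291.1/1.142 = 8135.81; growth vs 2004 (7508.75) = 8.35%.
2006: real = 9719.9/1.139 = 8533.71; growth vs 2005 (8135.81) = 4.89%.

2004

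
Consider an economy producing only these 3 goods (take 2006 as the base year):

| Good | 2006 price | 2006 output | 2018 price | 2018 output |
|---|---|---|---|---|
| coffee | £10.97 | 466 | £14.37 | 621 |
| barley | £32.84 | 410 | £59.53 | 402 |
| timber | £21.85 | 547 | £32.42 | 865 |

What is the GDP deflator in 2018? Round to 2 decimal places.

Nominal GDP 2018 = 14.37·621 + 59.53·402 + 32.42·865 = 60898.13.
Real GDP 2018 (at 2006 prices) = 10.97·621 + 32.84·402 + 21.85·865 = 38914.30.
Deflator = Nominal/Real × 100 = 60898.13/38914.30 × 100 = 156.493.

156.49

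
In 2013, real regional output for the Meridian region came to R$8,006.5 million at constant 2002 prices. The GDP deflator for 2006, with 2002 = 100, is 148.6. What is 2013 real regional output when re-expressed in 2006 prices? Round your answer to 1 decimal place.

R$11,897.7 million

Real regional output in 2006 prices = Real regional output in 2002 prices × (P_2006/P_2002) = 8006.5 × 1.486 = 11897.66.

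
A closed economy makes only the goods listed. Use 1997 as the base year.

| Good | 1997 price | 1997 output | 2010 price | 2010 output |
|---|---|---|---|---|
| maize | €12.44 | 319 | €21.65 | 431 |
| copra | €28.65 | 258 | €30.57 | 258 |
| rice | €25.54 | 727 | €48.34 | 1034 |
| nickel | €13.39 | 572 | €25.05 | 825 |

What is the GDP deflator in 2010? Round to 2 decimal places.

175.01

Nominal GDP 2010 = 21.65·431 + 30.57·258 + 48.34·1034 + 25.05·825 = 87868.02.
Real GDP 2010 (at 1997 prices) = 12.44·431 + 28.65·258 + 25.54·1034 + 13.39·825 = 50208.45.
Deflator = Nominal/Real × 100 = 87868.02/50208.45 × 100 = 175.006.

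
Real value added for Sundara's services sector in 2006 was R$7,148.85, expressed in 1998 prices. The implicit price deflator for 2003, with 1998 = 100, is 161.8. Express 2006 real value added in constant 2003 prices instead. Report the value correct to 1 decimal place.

Real value added in 2003 prices = Real value added in 1998 prices × (P_2003/P_1998) = 7148.85 × 1.618 = 11566.84.

R$11,566.8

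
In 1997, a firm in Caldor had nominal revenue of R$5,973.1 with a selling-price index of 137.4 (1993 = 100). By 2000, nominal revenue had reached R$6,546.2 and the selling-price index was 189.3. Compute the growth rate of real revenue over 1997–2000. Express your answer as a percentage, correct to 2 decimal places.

Deflate each year: 1997 → 5973.1/1.374 = 4347.23; 2000 → 6546.2/1.893 = 3458.11.
So real revenue changed by 3458.11/4347.23 − 1 = -0.2045, i.e. -20.45%.

-20.45%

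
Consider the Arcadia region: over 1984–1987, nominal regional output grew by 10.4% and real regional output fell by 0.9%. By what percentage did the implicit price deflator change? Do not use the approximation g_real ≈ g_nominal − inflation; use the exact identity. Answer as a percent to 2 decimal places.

11.40%

(1 + g_nom) = (1 + g_real)(1 + π), so π = 1.1040 / 0.9910 − 1 = 0.11403.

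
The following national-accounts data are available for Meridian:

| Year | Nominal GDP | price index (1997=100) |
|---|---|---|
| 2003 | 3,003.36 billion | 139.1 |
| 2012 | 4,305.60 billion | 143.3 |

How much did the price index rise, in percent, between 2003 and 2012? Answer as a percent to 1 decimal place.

Price-level change = 143.3 / 139.1 − 1 = 0.0302.

3.0%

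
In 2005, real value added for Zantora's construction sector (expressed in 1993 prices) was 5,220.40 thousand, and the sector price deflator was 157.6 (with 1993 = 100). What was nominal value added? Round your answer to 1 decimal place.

8,227.4 thousand

Nominal value added = Real × (sector price deflator/100) = 5220.40 × 1.576 = 8227.35.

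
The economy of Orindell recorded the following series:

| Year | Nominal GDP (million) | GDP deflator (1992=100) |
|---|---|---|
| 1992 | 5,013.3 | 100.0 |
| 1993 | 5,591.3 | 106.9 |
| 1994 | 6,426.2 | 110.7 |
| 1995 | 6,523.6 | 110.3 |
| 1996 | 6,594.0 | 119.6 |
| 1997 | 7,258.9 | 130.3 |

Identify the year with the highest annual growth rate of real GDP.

1993: real = 5591.3/1.069 = 5230.40; growth vs 1992 (5013.30) = 4.33%.
1994: real = 6426.2/1.107 = 5805.06; growth vs 1993 (5230.40) = 10.99%.
1995: real = 6523.6/1.103 = 5914.42; growth vs 1994 (5805.06) = 1.88%.
1996: real = 6594.0/1.196 = 5513.38; growth vs 1995 (5914.42) = -6.78%.
1997: real = 7258.9/1.303 = 5570.91; growth vs 1996 (5513.38) = 1.04%.

1994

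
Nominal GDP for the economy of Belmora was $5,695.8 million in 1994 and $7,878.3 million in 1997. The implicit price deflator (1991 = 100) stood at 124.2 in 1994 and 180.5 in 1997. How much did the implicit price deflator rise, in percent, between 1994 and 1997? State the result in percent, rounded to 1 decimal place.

45.3%

Price-level change = 180.5 / 124.2 − 1 = 0.4533.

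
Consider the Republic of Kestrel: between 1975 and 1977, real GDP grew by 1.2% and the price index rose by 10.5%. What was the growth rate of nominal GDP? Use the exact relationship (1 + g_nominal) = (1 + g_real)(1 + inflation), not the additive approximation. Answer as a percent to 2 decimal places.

(1 + g_nom) = (1 + g_real)(1 + π) = 1.0120 × 1.1050 = 1.11826.

11.83%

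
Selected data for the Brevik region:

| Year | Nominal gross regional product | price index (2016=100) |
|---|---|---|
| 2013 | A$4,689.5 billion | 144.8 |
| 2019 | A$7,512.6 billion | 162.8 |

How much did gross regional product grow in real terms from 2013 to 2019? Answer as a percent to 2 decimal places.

Deflate each year: 2013 → 4689.5/1.448 = 3238.60; 2019 → 7512.6/1.628 = 4614.62.
So real gross regional product changed by 4614.62/3238.60 − 1 = 0.4249, i.e. 42.49%.

42.49%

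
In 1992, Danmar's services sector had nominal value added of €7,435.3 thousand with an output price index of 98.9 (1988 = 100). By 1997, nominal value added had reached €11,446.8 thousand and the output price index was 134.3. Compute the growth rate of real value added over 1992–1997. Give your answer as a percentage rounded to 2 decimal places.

Deflate each year: 1992 → 7435.3/0.989 = 7518.00; 1997 → 11446.8/1.343 = 8523.31.
So real value added changed by 8523.31/7518.00 − 1 = 0.1337, i.e. 13.37%.

13.37%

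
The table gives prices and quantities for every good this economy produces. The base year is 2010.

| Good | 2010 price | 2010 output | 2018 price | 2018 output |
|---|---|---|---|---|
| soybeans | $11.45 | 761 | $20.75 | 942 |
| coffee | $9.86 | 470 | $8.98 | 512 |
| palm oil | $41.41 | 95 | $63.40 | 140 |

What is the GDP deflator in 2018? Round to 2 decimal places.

Nominal GDP 2018 = 20.75·942 + 8.98·512 + 63.40·140 = 33020.26.
Real GDP 2018 (at 2010 prices) = 11.45·942 + 9.86·512 + 41.41·140 = 21631.62.
Deflator = Nominal/Real × 100 = 33020.26/21631.62 × 100 = 152.648.

152.65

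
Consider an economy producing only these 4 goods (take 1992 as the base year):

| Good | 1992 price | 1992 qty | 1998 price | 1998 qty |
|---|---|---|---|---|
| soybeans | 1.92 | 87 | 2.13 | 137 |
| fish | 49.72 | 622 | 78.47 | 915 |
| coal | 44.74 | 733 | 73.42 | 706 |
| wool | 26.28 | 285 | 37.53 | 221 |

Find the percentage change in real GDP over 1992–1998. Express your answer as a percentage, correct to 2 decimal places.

Real GDP 1992 = Nominal GDP 1992 = 1.92·87 + 49.72·622 + 44.74·733 + 26.28·285 = 71377.10.
Real GDP 1998 (at 1992 prices) = 1.92·137 + 49.72·915 + 44.74·706 + 26.28·221 = 83151.16.
Real growth = 83151.16/71377.10 − 1 = 0.1650.

16.50%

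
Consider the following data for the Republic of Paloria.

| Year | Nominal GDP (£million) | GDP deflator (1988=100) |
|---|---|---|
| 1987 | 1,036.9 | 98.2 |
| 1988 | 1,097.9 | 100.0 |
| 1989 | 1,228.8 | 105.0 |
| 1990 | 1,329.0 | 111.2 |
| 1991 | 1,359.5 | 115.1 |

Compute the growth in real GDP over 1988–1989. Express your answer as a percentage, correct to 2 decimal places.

6.59%

Real GDP 1988 = 1097.9/1.000 = 1097.90.
Real GDP 1989 = 1228.8/1.050 = 1170.29.
Change = 1170.29/1097.90 − 1 = 0.0659.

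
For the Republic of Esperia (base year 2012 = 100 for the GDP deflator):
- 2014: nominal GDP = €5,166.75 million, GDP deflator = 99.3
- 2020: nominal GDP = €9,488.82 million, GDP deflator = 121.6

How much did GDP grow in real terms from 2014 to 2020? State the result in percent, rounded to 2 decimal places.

49.97%

Real GDP 2014 = 5166.75 / 0.993 = 5203.17.
Real GDP 2020 = 9488.82 / 1.216 = 7803.31.
Real growth = 7803.31 / 5203.17 − 1 = 0.4997.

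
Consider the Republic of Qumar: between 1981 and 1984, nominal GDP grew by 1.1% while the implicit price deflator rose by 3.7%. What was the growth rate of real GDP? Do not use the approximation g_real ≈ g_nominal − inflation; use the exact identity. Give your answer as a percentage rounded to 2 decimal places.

-2.51%

(1 + g_nom) = (1 + g_real)(1 + π), so g_real = 1.0110 / 1.0370 − 1 = -0.02507.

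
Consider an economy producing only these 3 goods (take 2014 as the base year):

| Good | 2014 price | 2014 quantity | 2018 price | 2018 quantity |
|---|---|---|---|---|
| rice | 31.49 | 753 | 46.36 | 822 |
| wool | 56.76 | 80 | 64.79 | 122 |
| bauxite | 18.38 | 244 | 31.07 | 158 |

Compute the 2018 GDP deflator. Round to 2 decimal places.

Nominal GDP 2018 = 46.36·822 + 64.79·122 + 31.07·158 = 50921.36.
Real GDP 2018 (at 2014 prices) = 31.49·822 + 56.76·122 + 18.38·158 = 35713.54.
Deflator = Nominal/Real × 100 = 50921.36/35713.54 × 100 = 142.583.

142.58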